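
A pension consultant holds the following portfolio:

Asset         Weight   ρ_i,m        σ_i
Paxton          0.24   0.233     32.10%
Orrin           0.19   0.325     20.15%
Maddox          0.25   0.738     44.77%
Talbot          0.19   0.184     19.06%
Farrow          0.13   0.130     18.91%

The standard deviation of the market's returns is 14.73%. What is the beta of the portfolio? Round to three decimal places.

β_Paxton = 0.233 × 32.10% / 14.73% = 0.5078
β_Orrin = 0.325 × 20.15% / 14.73% = 0.4446
β_Maddox = 0.738 × 44.77% / 14.73% = 2.2431
β_Talbot = 0.184 × 19.06% / 14.73% = 0.2381
β_Farrow = 0.130 × 18.91% / 14.73% = 0.1669
β_P = Σ w_i β_i = 0.24×0.5078 + 0.19×0.4446 + 0.25×2.2431 + 0.19×0.2381 + 0.13×0.1669 = 0.8341

0.834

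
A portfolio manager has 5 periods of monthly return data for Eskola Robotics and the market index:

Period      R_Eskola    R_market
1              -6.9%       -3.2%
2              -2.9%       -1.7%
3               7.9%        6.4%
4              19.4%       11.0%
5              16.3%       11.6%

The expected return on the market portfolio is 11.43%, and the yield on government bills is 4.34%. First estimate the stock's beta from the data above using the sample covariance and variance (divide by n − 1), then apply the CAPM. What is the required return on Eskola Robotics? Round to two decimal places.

Mean R_i = (-6.9 − 2.9 + 7.9 + 19.4 + 16.3) / 5 = 6.7600%
Mean R_m = (-3.2 − 1.7 + 6.4 + 11.0 + 11.6) / 5 = 4.8200%
Σ(R_i − R̄_i)(R_m − R̄_m) = 317.1340  ⇒  Cov = 317.1340 / 4 = 79.2835
Σ(R_m − R̄_m)² = 193.4880  ⇒  Var(R_m) = 193.4880 / 4 = 48.3720
β = Cov / Var(R_m) = 79.2835 / 48.3720 = 1.6390
MRP = 11.43% − 4.34% = 7.09%
E(R) = R_f + β × MRP = 4.34% + 1.6390 × 7.09% = 15.96%

15.96%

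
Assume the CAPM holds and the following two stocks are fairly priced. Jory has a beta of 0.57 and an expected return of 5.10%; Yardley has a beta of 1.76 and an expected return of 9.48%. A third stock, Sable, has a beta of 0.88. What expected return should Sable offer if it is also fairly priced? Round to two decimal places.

6.24%

MRP (SML slope) = (9.48% − 5.10%) / (1.76 − 0.57) = 4.38% / 1.19 = 3.6807%
R_f (intercept) = 5.10% − 0.57 × 3.6807% = 3.0020%
E(R_Sable) = R_f + β × MRP = 3.0020% + 0.88 × 3.6807% = 6.24%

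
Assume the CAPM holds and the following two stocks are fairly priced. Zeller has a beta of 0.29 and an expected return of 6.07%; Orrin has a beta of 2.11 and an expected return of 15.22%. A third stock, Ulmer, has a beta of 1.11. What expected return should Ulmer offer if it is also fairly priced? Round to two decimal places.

MRP (SML slope) = (15.22% − 6.07%) / (2.11 − 0.29) = 9.15% / 1.82 = 5.0275%
R_f (intercept) = 6.07% − 0.29 × 5.0275% = 4.6120%
E(R_Ulmer) = R_f + β × MRP = 4.6120% + 1.11 × 5.0275% = 10.19%

10.19%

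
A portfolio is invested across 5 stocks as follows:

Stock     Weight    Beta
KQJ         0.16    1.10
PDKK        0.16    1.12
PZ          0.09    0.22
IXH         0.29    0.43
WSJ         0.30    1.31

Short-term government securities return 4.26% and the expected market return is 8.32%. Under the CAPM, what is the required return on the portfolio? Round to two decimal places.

7.88%

β_P = Σ w_i β_i = 0.16×1.10 + 0.16×1.12 + 0.09×0.22 + 0.29×0.43 + 0.30×1.31 = 0.8927
MRP = 8.32% − 4.26% = 4.06%
E(R_P) = R_f + β_P × MRP = 4.26% + 0.8927 × 4.06% = 7.88%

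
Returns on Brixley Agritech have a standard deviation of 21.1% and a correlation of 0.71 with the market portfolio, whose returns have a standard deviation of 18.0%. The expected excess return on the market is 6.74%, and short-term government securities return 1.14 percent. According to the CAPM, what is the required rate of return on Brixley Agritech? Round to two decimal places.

β = ρ × σ_i / σ_m = 0.71 × 21.1% / 18.0% = 0.8323
E(R) = 1.14% + 0.8323 × 6.74% = 6.75%

6.75%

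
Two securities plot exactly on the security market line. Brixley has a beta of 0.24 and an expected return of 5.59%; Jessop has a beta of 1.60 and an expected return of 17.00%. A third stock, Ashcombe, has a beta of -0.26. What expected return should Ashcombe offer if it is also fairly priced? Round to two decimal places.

1.40%

MRP (SML slope) = (17.00% − 5.59%) / (1.60 − 0.24) = 11.41% / 1.36 = 8.3897%
R_f (intercept) = 5.59% − 0.24 × 8.3897% = 3.5765%
E(R_Ashcombe) = R_f + β × MRP = 3.5765% + -0.26 × 8.3897% = 1.40%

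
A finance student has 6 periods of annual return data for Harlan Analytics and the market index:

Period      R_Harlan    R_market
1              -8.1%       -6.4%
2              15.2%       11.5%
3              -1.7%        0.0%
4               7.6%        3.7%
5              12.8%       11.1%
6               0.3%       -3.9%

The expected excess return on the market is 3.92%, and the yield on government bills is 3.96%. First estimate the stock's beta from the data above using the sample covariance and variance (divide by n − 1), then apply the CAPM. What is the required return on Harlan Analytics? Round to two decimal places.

Mean R_i = (-8.1 + 15.2 − 1.7 + 7.6 + 12.8 + 0.3) / 6 = 4.3500%
Mean R_m = (-6.4 + 11.5 + 0.0 + 3.7 + 11.1 − 3.9) / 6 = 2.6667%
Σ(R_i − R̄_i)(R_m − R̄_m) = 326.0700  ⇒  Cov = 326.0700 / 5 = 65.2140
Σ(R_m − R̄_m)² = 282.6533  ⇒  Var(R_m) = 282.6533 / 5 = 56.5307
β = Cov / Var(R_m) = 65.2140 / 56.5307 = 1.1536
E(R) = R_f + β × MRP = 3.96% + 1.1536 × 3.92% = 8.48%

8.48%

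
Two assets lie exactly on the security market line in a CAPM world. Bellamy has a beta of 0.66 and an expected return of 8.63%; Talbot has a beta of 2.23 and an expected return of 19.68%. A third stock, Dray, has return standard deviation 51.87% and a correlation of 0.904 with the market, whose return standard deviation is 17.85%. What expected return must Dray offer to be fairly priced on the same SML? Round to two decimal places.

22.47%

MRP = (19.68% − 8.63%) / (2.23 − 0.66) = 7.0382%
R_f = 8.63% − 0.66 × 7.0382% = 3.9848%
β_Dray = ρ·σ_i/σ_m = 0.904 × 51.87 / 17.85 = 2.6269
E(R_Dray) = R_f + β × MRP = 3.9848% + 2.6269 × 7.0382% = 22.47%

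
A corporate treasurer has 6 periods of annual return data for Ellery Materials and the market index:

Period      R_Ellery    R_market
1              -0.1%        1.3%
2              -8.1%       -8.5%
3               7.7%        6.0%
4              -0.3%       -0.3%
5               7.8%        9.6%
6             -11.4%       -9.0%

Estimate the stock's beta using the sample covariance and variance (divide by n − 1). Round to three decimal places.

1.031

Mean R_i = (-0.1 − 8.1 + 7.7 − 0.3 + 7.8 − 11.4) / 6 = -0.7333%
Mean R_m = (1.3 − 8.5 + 6.0 − 0.3 + 9.6 − 9.0) / 6 = -0.1500%
Σ(R_i − R̄_i)(R_m − R̄_m) = 291.8300  ⇒  Cov = 291.8300 / 5 = 58.3660
Σ(R_m − R̄_m)² = 283.0550  ⇒  Var(R_m) = 283.0550 / 5 = 56.6110
β = Cov / Var(R_m) = 58.3660 / 56.6110 = 1.0310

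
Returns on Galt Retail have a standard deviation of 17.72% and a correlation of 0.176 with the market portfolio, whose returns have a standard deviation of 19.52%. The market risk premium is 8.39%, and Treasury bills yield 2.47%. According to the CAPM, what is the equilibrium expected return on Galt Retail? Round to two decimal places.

3.81%

β = ρ × σ_i / σ_m = 0.176 × 17.72% / 19.52% = 0.1598
E(R) = 2.47% + 0.1598 × 8.39% = 3.81%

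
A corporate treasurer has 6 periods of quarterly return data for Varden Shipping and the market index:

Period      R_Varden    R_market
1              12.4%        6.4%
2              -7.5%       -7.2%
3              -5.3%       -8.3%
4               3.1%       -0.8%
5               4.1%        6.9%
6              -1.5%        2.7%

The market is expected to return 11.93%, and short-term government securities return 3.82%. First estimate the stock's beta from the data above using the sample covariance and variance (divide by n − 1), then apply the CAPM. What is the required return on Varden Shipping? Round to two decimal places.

Mean R_i = (12.4 − 7.5 − 5.3 + 3.1 + 4.1 − 1.5) / 6 = 0.8833%
Mean R_m = (6.4 − 7.2 − 8.3 − 0.8 + 6.9 + 2.7) / 6 = -0.0500%
Σ(R_i − R̄_i)(R_m − R̄_m) = 199.3750  ⇒  Cov = 199.3750 / 5 = 39.8750
Σ(R_m − R̄_m)² = 217.2150  ⇒  Var(R_m) = 217.2150 / 5 = 43.4430
β = Cov / Var(R_m) = 39.8750 / 43.4430 = 0.9179
MRP = 11.93% − 3.82% = 8.11%
E(R) = R_f + β × MRP = 3.82% + 0.9179 × 8.11% = 11.26%

11.26%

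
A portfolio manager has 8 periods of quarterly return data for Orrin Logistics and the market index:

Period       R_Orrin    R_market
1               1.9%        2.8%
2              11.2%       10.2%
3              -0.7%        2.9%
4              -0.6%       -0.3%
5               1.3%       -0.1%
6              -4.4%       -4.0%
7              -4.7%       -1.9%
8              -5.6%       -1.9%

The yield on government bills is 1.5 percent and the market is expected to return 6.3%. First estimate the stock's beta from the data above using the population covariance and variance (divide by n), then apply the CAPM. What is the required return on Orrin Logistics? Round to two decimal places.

Mean R_i = (1.9 + 11.2 − 0.7 − 0.6 + 1.3 − 4.4 − 4.7 − 5.6) / 8 = -0.2000%
Mean R_m = (2.8 + 10.2 + 2.9 − 0.3 − 0.1 − 4.0 − 1.9 − 1.9) / 8 = 0.9625%
Σ(R_i − R̄_i)(R_m − R̄_m) = 156.2900  ⇒  Cov = 156.2900 / 8 = 19.5363
Σ(R_m − R̄_m)² = 136.1988  ⇒  Var(R_m) = 136.1988 / 8 = 17.0249
β = Cov / Var(R_m) = 19.5363 / 17.0249 = 1.1475
MRP = 6.3% − 1.5% = 4.80%
E(R) = R_f + β × MRP = 1.5% + 1.1475 × 4.8% = 7.01%

7.01%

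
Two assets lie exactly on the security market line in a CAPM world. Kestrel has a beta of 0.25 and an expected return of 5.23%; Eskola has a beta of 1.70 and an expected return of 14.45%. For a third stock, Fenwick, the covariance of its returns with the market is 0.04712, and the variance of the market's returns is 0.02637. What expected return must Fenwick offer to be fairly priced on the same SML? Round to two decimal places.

MRP = (14.45% − 5.23%) / (1.70 − 0.25) = 6.3586%
R_f = 5.23% − 0.25 × 6.3586% = 3.6404%
β_Fenwick = Cov / Var(R_m) = 0.04712 / 0.02637 = 1.7869
E(R_Fenwick) = R_f + β × MRP = 3.6404% + 1.7869 × 6.3586% = 15.00%

15.00%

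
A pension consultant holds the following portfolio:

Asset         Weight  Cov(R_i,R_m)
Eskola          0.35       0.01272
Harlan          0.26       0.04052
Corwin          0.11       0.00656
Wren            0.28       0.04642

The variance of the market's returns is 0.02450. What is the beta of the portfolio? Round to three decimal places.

β_Eskola = 0.01272 / 0.02450 = 0.5192
β_Harlan = 0.04052 / 0.02450 = 1.6539
β_Corwin = 0.00656 / 0.02450 = 0.2678
β_Wren = 0.04642 / 0.02450 = 1.8947
β_P = Σ w_i β_i = 0.35×0.5192 + 0.26×1.6539 + 0.11×0.2678 + 0.28×1.8947 = 1.1717

1.172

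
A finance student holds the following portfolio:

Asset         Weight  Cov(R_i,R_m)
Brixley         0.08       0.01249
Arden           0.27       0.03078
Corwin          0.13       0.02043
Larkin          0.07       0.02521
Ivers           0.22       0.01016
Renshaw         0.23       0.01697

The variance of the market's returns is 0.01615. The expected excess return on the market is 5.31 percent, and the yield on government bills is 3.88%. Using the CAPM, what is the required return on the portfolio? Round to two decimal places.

10.41%

β_Brixley = 0.01249 / 0.01615 = 0.7734
β_Arden = 0.03078 / 0.01615 = 1.9059
β_Corwin = 0.02043 / 0.01615 = 1.2650
β_Larkin = 0.02521 / 0.01615 = 1.5610
β_Ivers = 0.01016 / 0.01615 = 0.6291
β_Renshaw = 0.01697 / 0.01615 = 1.0508
β_P = Σ w_i β_i = 0.08×0.7734 + 0.27×1.9059 + 0.13×1.2650 + 0.07×1.5610 + 0.22×0.6291 + 0.23×1.0508 = 1.2303
E(R_P) = R_f + β_P × MRP = 3.88% + 1.2303 × 5.31% = 10.41%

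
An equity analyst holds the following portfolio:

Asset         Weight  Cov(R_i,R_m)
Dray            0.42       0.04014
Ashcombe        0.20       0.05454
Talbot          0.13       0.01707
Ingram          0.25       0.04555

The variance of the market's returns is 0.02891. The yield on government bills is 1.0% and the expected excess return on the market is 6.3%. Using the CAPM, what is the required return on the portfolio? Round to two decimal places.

10.02%

β_Dray = 0.04014 / 0.02891 = 1.3884
β_Ashcombe = 0.05454 / 0.02891 = 1.8865
β_Talbot = 0.01707 / 0.02891 = 0.5905
β_Ingram = 0.04555 / 0.02891 = 1.5756
β_P = Σ w_i β_i = 0.42×1.3884 + 0.20×1.8865 + 0.13×0.5905 + 0.25×1.5756 = 1.4311
E(R_P) = R_f + β_P × MRP = 1.0% + 1.4311 × 6.3% = 10.02%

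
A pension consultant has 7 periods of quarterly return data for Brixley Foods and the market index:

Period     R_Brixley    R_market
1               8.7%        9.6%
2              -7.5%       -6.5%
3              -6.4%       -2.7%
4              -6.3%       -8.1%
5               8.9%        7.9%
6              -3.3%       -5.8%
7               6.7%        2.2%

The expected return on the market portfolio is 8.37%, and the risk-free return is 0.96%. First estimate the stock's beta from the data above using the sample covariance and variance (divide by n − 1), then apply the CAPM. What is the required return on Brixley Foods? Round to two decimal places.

8.34%

Mean R_i = (8.7 − 7.5 − 6.4 − 6.3 + 8.9 − 3.3 + 6.7) / 7 = 0.1143%
Mean R_m = (9.6 − 6.5 − 2.7 − 8.1 + 7.9 − 5.8 + 2.2) / 7 = -0.4857%
Σ(R_i − R̄_i)(R_m − R̄_m) = 305.1586  ⇒  Cov = 305.1586 / 6 = 50.8598
Σ(R_m − R̄_m)² = 306.5486  ⇒  Var(R_m) = 306.5486 / 6 = 51.0914
β = Cov / Var(R_m) = 50.8598 / 51.0914 = 0.9955
MRP = 8.37% − 0.96% = 7.41%
E(R) = R_f + β × MRP = 0.96% + 0.9955 × 7.41% = 8.34%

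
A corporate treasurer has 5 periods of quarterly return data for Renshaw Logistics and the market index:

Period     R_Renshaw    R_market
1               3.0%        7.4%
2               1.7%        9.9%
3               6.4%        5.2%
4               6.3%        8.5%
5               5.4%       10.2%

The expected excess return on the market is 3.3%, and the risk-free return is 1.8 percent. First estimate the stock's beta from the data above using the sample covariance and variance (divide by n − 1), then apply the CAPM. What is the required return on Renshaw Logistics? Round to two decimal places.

Mean R_i = (3.0 + 1.7 + 6.4 + 6.3 + 5.4) / 5 = 4.5600%
Mean R_m = (7.4 + 9.9 + 5.2 + 8.5 + 10.2) / 5 = 8.2400%
Σ(R_i − R̄_i)(R_m − R̄_m) = -6.9320  ⇒  Cov = -6.9320 / 4 = -1.7330
Σ(R_m − R̄_m)² = 16.6120  ⇒  Var(R_m) = 16.6120 / 4 = 4.1530
β = Cov / Var(R_m) = -1.7330 / 4.1530 = -0.4173
E(R) = R_f + β × MRP = 1.8% + -0.4173 × 3.3% = 0.42%

0.42%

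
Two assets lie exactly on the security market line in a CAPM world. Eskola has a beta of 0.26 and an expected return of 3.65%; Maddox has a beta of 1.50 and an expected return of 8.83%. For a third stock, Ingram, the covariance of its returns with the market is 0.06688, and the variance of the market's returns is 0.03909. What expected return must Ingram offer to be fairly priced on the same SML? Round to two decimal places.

MRP = (8.83% − 3.65%) / (1.50 − 0.26) = 4.1774%
R_f = 3.65% − 0.26 × 4.1774% = 2.5639%
β_Ingram = Cov / Var(R_m) = 0.06688 / 0.03909 = 1.7109
E(R_Ingram) = R_f + β × MRP = 2.5639% + 1.7109 × 4.1774% = 9.71%

9.71%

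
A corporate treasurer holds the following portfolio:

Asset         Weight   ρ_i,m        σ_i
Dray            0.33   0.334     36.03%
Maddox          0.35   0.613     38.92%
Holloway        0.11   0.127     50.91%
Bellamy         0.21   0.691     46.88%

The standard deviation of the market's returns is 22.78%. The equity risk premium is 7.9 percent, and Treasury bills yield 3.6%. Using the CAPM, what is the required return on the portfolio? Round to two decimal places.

β_Dray = 0.334 × 36.03% / 22.78% = 0.5283
β_Maddox = 0.613 × 38.92% / 22.78% = 1.0473
β_Holloway = 0.127 × 50.91% / 22.78% = 0.2838
β_Bellamy = 0.691 × 46.88% / 22.78% = 1.4220
β_P = Σ w_i β_i = 0.33×0.5283 + 0.35×1.0473 + 0.11×0.2838 + 0.21×1.4220 = 0.8707
E(R_P) = R_f + β_P × MRP = 3.6% + 0.8707 × 7.9% = 10.48%

10.48%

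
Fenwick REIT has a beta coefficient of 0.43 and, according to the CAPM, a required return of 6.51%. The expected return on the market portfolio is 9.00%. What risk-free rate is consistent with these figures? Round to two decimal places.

4.63%

E(R) = R_f + β(E(R_m) − R_f) = R_f(1 − β) + β·E(R_m)
6.51% = R_f × (1 − 0.43) + 0.43 × 9.00%
6.51% = R_f × 0.57 + 3.8700%
R_f = (6.51% − 3.8700%) / 0.57 = 4.63%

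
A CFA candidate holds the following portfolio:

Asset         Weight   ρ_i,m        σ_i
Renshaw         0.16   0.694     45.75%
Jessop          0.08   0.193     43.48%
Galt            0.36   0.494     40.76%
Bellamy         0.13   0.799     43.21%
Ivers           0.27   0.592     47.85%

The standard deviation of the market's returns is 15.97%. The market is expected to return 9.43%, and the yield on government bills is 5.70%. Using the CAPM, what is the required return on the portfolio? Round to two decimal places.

11.57%

β_Renshaw = 0.694 × 45.75% / 15.97% = 1.9881
β_Jessop = 0.193 × 43.48% / 15.97% = 0.5255
β_Galt = 0.494 × 40.76% / 15.97% = 1.2608
β_Bellamy = 0.799 × 43.21% / 15.97% = 2.1619
β_Ivers = 0.592 × 47.85% / 15.97% = 1.7738
β_P = Σ w_i β_i = 0.16×1.9881 + 0.08×0.5255 + 0.36×1.2608 + 0.13×2.1619 + 0.27×1.7738 = 1.5740
MRP = 9.43% − 5.70% = 3.73%
E(R_P) = R_f + β_P × MRP = 5.70% + 1.5740 × 3.73% = 11.57%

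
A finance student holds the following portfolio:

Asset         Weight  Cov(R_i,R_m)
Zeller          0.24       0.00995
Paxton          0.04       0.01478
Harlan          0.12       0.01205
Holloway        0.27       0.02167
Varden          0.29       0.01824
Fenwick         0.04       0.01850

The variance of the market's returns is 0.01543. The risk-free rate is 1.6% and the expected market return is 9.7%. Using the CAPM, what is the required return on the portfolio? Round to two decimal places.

10.16%

β_Zeller = 0.00995 / 0.01543 = 0.6448
β_Paxton = 0.01478 / 0.01543 = 0.9579
β_Harlan = 0.01205 / 0.01543 = 0.7809
β_Holloway = 0.02167 / 0.01543 = 1.4044
β_Varden = 0.01824 / 0.01543 = 1.1821
β_Fenwick = 0.01850 / 0.01543 = 1.1990
β_P = Σ w_i β_i = 0.24×0.6448 + 0.04×0.9579 + 0.12×0.7809 + 0.27×1.4044 + 0.29×1.1821 + 0.04×1.1990 = 1.0567
MRP = 9.7% − 1.6% = 8.10%
E(R_P) = R_f + β_P × MRP = 1.6% + 1.0567 × 8.1% = 10.16%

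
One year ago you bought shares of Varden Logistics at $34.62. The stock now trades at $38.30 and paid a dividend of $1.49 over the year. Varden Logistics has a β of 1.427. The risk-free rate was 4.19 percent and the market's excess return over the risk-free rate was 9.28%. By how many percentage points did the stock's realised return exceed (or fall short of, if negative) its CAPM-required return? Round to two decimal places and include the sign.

-2.50%

Realised HPR = (P1 + D1 − P0) / P0 = (38.30 + 1.49 − 34.62) / 34.62 = 5.17 / 34.62 = 14.9336%
CAPM required = R_f + β·MRP = 4.19% + 1.427 × 9.28% = 17.43256%
α = realised − required = 14.9336% − 17.43256% = -2.50%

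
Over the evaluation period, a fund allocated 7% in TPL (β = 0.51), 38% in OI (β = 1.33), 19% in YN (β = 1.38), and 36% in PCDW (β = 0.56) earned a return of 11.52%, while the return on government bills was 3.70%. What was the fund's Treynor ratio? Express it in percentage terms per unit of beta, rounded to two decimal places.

β_P = 0.07×0.51 + 0.38×1.33 + 0.19×1.38 + 0.36×0.56 = 1.0049
Treynor = (R_P − R_f) / β_P = (11.52% − 3.70%) / 1.0049 = 7.82% / 1.0049 = 7.78%

7.78%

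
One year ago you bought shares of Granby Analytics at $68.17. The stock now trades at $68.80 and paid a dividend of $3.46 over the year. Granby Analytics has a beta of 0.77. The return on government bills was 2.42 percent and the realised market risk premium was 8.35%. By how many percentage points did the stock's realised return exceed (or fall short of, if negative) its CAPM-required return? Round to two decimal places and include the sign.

-2.85%

Realised HPR = (P1 + D1 − P0) / P0 = (68.80 + 3.46 − 68.17) / 68.17 = 4.09 / 68.17 = 5.9997%
CAPM required = R_f + β·MRP = 2.42% + 0.77 × 8.35% = 8.8495%
α = realised − required = 5.9997% − 8.8495% = -2.85%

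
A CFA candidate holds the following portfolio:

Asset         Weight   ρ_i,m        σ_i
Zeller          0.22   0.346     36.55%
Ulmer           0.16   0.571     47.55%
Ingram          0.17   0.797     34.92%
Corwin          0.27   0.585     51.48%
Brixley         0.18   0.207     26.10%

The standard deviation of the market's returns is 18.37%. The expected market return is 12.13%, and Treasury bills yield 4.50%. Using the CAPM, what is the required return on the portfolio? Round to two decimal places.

β_Zeller = 0.346 × 36.55% / 18.37% = 0.6884
β_Ulmer = 0.571 × 47.55% / 18.37% = 1.4780
β_Ingram = 0.797 × 34.92% / 18.37% = 1.5150
β_Corwin = 0.585 × 51.48% / 18.37% = 1.6394
β_Brixley = 0.207 × 26.10% / 18.37% = 0.2941
β_P = Σ w_i β_i = 0.22×0.6884 + 0.16×1.4780 + 0.17×1.5150 + 0.27×1.6394 + 0.18×0.2941 = 1.1411
MRP = 12.13% − 4.50% = 7.63%
E(R_P) = R_f + β_P × MRP = 4.50% + 1.1411 × 7.63% = 13.21%

13.21%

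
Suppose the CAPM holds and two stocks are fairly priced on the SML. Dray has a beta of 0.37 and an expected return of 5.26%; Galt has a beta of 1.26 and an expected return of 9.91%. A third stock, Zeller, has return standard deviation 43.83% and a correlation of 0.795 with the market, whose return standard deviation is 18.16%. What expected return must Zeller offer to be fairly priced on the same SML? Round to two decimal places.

13.35%

MRP = (9.91% − 5.26%) / (1.26 − 0.37) = 5.2247%
R_f = 5.26% − 0.37 × 5.2247% = 3.3269%
β_Zeller = ρ·σ_i/σ_m = 0.795 × 43.83 / 18.16 = 1.9188
E(R_Zeller) = R_f + β × MRP = 3.3269% + 1.9188 × 5.2247% = 13.35%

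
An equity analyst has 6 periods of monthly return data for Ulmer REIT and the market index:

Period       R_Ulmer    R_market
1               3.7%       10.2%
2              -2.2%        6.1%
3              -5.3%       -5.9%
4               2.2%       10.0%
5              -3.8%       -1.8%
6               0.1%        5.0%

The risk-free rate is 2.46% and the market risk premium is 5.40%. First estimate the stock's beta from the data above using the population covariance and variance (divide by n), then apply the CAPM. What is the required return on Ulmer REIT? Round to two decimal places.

Mean R_i = (3.7 − 2.2 − 5.3 + 2.2 − 3.8 + 0.1) / 6 = -0.8833%
Mean R_m = (10.2 + 6.1 − 5.9 + 10.0 − 1.8 + 5.0) / 6 = 3.9333%
Σ(R_i − R̄_i)(R_m − R̄_m) = 105.7767  ⇒  Cov = 105.7767 / 6 = 17.6295
Σ(R_m − R̄_m)² = 211.4733  ⇒  Var(R_m) = 211.4733 / 6 = 35.2456
β = Cov / Var(R_m) = 17.6295 / 35.2456 = 0.5002
E(R) = R_f + β × MRP = 2.46% + 0.5002 × 5.40% = 5.16%

5.16%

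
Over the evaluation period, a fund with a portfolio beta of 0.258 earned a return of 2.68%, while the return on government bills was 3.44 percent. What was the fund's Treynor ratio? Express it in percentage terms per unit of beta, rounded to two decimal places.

-2.95%

Treynor = (R_P − R_f) / β_P = (2.68% − 3.44%) / 0.2580 = -0.76% / 0.2580 = -2.95%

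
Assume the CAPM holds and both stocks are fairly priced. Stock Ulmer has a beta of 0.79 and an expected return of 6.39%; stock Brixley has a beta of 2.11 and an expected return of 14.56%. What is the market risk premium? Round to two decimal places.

Both satisfy E(R) = R_f + β·MRP, so the slope of the SML is
MRP = (14.56% − 6.39%) / (2.11 − 0.79) = 8.17% / 1.32 = 6.1894%

6.19%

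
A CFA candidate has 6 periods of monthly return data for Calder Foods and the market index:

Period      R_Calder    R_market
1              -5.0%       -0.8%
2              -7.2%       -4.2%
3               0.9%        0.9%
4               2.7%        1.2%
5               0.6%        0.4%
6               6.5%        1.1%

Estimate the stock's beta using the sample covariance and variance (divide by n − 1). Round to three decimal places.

Mean R_i = (-5.0 − 7.2 + 0.9 + 2.7 + 0.6 + 6.5) / 6 = -0.2500%
Mean R_m = (-0.8 − 4.2 + 0.9 + 1.2 + 0.4 + 1.1) / 6 = -0.2333%
Σ(R_i − R̄_i)(R_m − R̄_m) = 45.3300  ⇒  Cov = 45.3300 / 5 = 9.0660
Σ(R_m − R̄_m)² = 21.5733  ⇒  Var(R_m) = 21.5733 / 5 = 4.3147
β = Cov / Var(R_m) = 9.0660 / 4.3147 = 2.1012

2.101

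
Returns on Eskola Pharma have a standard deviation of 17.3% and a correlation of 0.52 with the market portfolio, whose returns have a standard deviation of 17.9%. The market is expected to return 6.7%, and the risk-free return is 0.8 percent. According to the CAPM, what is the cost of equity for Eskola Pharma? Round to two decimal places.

β = ρ × σ_i / σ_m = 0.52 × 17.3% / 17.9% = 0.5026
MRP = 6.7% − 0.8% = 5.90%
E(R) = 0.8% + 0.5026 × 5.9% = 3.77%

3.77%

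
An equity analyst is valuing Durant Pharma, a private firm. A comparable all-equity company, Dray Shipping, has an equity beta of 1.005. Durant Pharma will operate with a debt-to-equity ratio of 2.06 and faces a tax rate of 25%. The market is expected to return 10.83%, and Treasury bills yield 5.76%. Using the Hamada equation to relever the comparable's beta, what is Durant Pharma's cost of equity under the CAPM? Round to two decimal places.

β_L = β_U × [1 + (1 − t)(D/E)] = 1.005 × [1 + (1 − 0.25) × 2.06]
    = 1.005 × [1 + 0.75 × 2.06] = 1.005 × 2.5450 = 2.5577
MRP = 10.83% − 5.76% = 5.07%
E(R) = R_f + β_L × MRP = 5.76% + 2.5577 × 5.07% = 18.73%

18.73%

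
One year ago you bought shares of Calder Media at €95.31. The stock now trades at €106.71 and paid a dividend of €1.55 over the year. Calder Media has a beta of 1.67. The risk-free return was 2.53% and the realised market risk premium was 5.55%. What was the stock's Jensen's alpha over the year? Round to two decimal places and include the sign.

Realised HPR = (P1 + D1 − P0) / P0 = (106.71 + 1.55 − 95.31) / 95.31 = 12.95 / 95.31 = 13.5872%
CAPM required = R_f + β·MRP = 2.53% + 1.67 × 5.55% = 11.7985%
α = realised − required = 13.5872% − 11.7985% = +1.79%

+1.79%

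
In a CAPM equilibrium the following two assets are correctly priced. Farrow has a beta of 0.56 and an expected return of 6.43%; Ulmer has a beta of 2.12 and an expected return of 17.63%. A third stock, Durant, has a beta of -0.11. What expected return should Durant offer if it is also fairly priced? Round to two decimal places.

MRP (SML slope) = (17.63% − 6.43%) / (2.12 − 0.56) = 11.20% / 1.56 = 7.1795%
R_f (intercept) = 6.43% − 0.56 × 7.1795% = 2.4095%
E(R_Durant) = R_f + β × MRP = 2.4095% + -0.11 × 7.1795% = 1.62%

1.62%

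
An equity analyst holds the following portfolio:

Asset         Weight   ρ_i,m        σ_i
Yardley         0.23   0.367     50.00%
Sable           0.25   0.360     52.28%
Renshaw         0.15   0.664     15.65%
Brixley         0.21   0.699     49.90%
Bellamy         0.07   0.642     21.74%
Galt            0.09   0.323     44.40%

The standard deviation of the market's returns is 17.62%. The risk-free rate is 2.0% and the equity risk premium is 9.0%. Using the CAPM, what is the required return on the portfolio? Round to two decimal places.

12.25%

β_Yardley = 0.367 × 50.00% / 17.62% = 1.0414
β_Sable = 0.360 × 52.28% / 17.62% = 1.0681
β_Renshaw = 0.664 × 15.65% / 17.62% = 0.5898
β_Brixley = 0.699 × 49.90% / 17.62% = 1.9796
β_Bellamy = 0.642 × 21.74% / 17.62% = 0.7921
β_Galt = 0.323 × 44.40% / 17.62% = 0.8139
β_P = Σ w_i β_i = 0.23×1.0414 + 0.25×1.0681 + 0.15×0.5898 + 0.21×1.9796 + 0.07×0.7921 + 0.09×0.8139 = 1.1394
E(R_P) = R_f + β_P × MRP = 2.0% + 1.1394 × 9.0% = 12.25%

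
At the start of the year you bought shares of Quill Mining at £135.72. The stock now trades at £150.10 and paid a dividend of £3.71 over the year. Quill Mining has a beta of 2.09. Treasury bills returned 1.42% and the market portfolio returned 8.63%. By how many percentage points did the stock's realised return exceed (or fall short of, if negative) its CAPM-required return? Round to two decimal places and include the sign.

-3.16%

Realised HPR = (P1 + D1 − P0) / P0 = (150.10 + 3.71 − 135.72) / 135.72 = 18.09 / 135.72 = 13.3289%
MRP = 8.63% − 1.42% = 7.21%
CAPM required = R_f + β·MRP = 1.42% + 2.09 × 7.21% = 16.4889%
α = realised − required = 13.3289% − 16.4889% = -3.16%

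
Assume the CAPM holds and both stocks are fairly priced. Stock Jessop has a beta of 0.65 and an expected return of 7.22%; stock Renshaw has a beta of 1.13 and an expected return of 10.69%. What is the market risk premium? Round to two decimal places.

7.23%

Both satisfy E(R) = R_f + β·MRP, so the slope of the SML is
MRP = (10.69% − 7.22%) / (1.13 − 0.65) = 3.47% / 0.48 = 7.2292%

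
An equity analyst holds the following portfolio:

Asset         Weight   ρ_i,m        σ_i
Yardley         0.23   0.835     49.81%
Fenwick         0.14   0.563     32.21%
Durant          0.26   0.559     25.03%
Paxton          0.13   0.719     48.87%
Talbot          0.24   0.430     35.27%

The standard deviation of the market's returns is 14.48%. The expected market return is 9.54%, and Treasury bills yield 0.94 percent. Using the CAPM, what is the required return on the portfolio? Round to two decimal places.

β_Yardley = 0.835 × 49.81% / 14.48% = 2.8723
β_Fenwick = 0.563 × 32.21% / 14.48% = 1.2524
β_Durant = 0.559 × 25.03% / 14.48% = 0.9663
β_Paxton = 0.719 × 48.87% / 14.48% = 2.4266
β_Talbot = 0.430 × 35.27% / 14.48% = 1.0474
β_P = Σ w_i β_i = 0.23×2.8723 + 0.14×1.2524 + 0.26×0.9663 + 0.13×2.4266 + 0.24×1.0474 = 1.6540
MRP = 9.54% − 0.94% = 8.60%
E(R_P) = R_f + β_P × MRP = 0.94% + 1.6540 × 8.60% = 15.16%

15.16%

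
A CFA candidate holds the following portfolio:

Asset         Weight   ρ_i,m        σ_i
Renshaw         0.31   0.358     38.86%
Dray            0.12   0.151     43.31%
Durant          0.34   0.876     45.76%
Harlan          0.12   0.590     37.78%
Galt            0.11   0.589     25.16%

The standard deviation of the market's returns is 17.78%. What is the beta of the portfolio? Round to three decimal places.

1.295

β_Renshaw = 0.358 × 38.86% / 17.78% = 0.7824
β_Dray = 0.151 × 43.31% / 17.78% = 0.3678
β_Durant = 0.876 × 45.76% / 17.78% = 2.2545
β_Harlan = 0.590 × 37.78% / 17.78% = 1.2537
β_Galt = 0.589 × 25.16% / 17.78% = 0.8335
β_P = Σ w_i β_i = 0.31×0.7824 + 0.12×0.3678 + 0.34×2.2545 + 0.12×1.2537 + 0.11×0.8335 = 1.2953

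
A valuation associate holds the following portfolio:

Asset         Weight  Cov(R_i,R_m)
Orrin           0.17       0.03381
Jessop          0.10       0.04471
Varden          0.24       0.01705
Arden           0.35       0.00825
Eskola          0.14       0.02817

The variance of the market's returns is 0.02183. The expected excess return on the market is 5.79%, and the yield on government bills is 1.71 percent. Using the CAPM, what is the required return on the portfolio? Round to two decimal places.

β_Orrin = 0.03381 / 0.02183 = 1.5488
β_Jessop = 0.04471 / 0.02183 = 2.0481
β_Varden = 0.01705 / 0.02183 = 0.7810
β_Arden = 0.00825 / 0.02183 = 0.3779
β_Eskola = 0.02817 / 0.02183 = 1.2904
β_P = Σ w_i β_i = 0.17×1.5488 + 0.10×2.0481 + 0.24×0.7810 + 0.35×0.3779 + 0.14×1.2904 = 0.9685
E(R_P) = R_f + β_P × MRP = 1.71% + 0.9685 × 5.79% = 7.32%

7.32%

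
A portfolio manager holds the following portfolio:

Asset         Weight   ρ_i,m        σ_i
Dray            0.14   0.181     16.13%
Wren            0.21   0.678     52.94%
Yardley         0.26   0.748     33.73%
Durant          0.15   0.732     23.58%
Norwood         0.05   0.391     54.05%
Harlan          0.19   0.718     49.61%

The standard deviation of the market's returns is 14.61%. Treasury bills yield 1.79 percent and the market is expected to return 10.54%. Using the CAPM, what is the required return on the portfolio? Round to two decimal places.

16.71%

β_Dray = 0.181 × 16.13% / 14.61% = 0.1998
β_Wren = 0.678 × 52.94% / 14.61% = 2.4568
β_Yardley = 0.748 × 33.73% / 14.61% = 1.7269
β_Durant = 0.732 × 23.58% / 14.61% = 1.1814
β_Norwood = 0.391 × 54.05% / 14.61% = 1.4465
β_Harlan = 0.718 × 49.61% / 14.61% = 2.4381
β_P = Σ w_i β_i = 0.14×0.1998 + 0.21×2.4568 + 0.26×1.7269 + 0.15×1.1814 + 0.05×1.4465 + 0.19×2.4381 = 1.7057
MRP = 10.54% − 1.79% = 8.75%
E(R_P) = R_f + β_P × MRP = 1.79% + 1.7057 × 8.75% = 16.71%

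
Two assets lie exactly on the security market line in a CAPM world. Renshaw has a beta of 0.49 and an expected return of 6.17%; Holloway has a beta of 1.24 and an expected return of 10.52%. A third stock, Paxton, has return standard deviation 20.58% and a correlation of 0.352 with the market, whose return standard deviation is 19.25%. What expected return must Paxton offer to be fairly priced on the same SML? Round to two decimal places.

MRP = (10.52% − 6.17%) / (1.24 − 0.49) = 5.8000%
R_f = 6.17% − 0.49 × 5.8000% = 3.3280%
β_Paxton = ρ·σ_i/σ_m = 0.352 × 20.58 / 19.25 = 0.3763
E(R_Paxton) = R_f + β × MRP = 3.3280% + 0.3763 × 5.8000% = 5.51%

5.51%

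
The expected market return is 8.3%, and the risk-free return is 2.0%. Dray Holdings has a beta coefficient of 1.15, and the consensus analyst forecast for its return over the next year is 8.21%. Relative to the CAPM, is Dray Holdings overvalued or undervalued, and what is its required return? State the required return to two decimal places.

Overvalued; required return 9.25%

MRP = 8.3% − 2.0% = 6.30%
Required return = R_f + β·MRP = 2.0% + 1.15 × 6.3% = 9.25%
Forecast 8.21% < required 9.25% → the stock plots below the SML → overvalued.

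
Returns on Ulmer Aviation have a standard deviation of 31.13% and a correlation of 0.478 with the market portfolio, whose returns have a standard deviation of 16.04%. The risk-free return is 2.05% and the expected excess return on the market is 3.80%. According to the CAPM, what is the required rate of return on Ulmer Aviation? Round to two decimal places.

β = ρ × σ_i / σ_m = 0.478 × 31.13% / 16.04% = 0.9277
E(R) = 2.05% + 0.9277 × 3.80% = 5.58%

5.58%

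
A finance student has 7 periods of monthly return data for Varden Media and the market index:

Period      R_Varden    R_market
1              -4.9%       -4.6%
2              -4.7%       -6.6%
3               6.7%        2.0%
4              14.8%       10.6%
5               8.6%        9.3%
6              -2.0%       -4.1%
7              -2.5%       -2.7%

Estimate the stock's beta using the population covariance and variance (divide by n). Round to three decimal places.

1.070

Mean R_i = (-4.9 − 4.7 + 6.7 + 14.8 + 8.6 − 2.0 − 2.5) / 7 = 2.2857%
Mean R_m = (-4.6 − 6.6 + 2.0 + 10.6 + 9.3 − 4.1 − 2.7) / 7 = 0.5571%
Σ(R_i − R̄_i)(R_m − R̄_m) = 309.8557  ⇒  Cov = 309.8557 / 7 = 44.2651
Σ(R_m − R̄_m)² = 289.4971  ⇒  Var(R_m) = 289.4971 / 7 = 41.3567
β = Cov / Var(R_m) = 44.2651 / 41.3567 = 1.0703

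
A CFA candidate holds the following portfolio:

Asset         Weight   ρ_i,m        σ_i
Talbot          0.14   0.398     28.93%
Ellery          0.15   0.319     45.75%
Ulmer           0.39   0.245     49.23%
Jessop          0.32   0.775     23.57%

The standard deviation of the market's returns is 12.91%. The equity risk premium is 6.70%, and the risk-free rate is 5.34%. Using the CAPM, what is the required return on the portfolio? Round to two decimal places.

β_Talbot = 0.398 × 28.93% / 12.91% = 0.8919
β_Ellery = 0.319 × 45.75% / 12.91% = 1.1305
β_Ulmer = 0.245 × 49.23% / 12.91% = 0.9343
β_Jessop = 0.775 × 23.57% / 12.91% = 1.4149
β_P = Σ w_i β_i = 0.14×0.8919 + 0.15×1.1305 + 0.39×0.9343 + 0.32×1.4149 = 1.1116
E(R_P) = R_f + β_P × MRP = 5.34% + 1.1116 × 6.70% = 12.79%

12.79%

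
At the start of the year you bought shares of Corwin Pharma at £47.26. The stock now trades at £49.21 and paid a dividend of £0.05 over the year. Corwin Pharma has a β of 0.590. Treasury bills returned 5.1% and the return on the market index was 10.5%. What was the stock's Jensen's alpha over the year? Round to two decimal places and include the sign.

Realised HPR = (P1 + D1 − P0) / P0 = (49.21 + 0.05 − 47.26) / 47.26 = 2.00 / 47.26 = 4.2319%
MRP = 10.5% − 5.1% = 5.40%
CAPM required = R_f + β·MRP = 5.1% + 0.590 × 5.4% = 8.2860%
α = realised − required = 4.2319% − 8.2860% = -4.05%

-4.05%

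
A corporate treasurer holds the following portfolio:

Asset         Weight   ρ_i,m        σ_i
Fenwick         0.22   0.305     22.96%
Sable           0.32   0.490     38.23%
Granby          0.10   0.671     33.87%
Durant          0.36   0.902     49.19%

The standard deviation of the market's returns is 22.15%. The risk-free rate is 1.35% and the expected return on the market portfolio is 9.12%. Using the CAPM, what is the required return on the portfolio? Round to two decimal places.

β_Fenwick = 0.305 × 22.96% / 22.15% = 0.3162
β_Sable = 0.490 × 38.23% / 22.15% = 0.8457
β_Granby = 0.671 × 33.87% / 22.15% = 1.0260
β_Durant = 0.902 × 49.19% / 22.15% = 2.0031
β_P = Σ w_i β_i = 0.22×0.3162 + 0.32×0.8457 + 0.10×1.0260 + 0.36×2.0031 = 1.1639
MRP = 9.12% − 1.35% = 7.77%
E(R_P) = R_f + β_P × MRP = 1.35% + 1.1639 × 7.77% = 10.39%

10.39%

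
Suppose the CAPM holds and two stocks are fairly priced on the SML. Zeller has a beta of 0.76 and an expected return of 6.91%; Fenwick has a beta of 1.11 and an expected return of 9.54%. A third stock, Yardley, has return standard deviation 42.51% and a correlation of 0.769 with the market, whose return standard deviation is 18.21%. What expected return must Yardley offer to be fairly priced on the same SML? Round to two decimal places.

MRP = (9.54% − 6.91%) / (1.11 − 0.76) = 7.5143%
R_f = 6.91% − 0.76 × 7.5143% = 1.1991%
β_Yardley = ρ·σ_i/σ_m = 0.769 × 42.51 / 18.21 = 1.7952
E(R_Yardley) = R_f + β × MRP = 1.1991% + 1.7952 × 7.5143% = 14.69%

14.69%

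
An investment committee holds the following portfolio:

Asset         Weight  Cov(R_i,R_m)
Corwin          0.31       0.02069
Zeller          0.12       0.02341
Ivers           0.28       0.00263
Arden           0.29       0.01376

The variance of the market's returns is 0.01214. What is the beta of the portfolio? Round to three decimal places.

β_Corwin = 0.02069 / 0.01214 = 1.7043
β_Zeller = 0.02341 / 0.01214 = 1.9283
β_Ivers = 0.00263 / 0.01214 = 0.2166
β_Arden = 0.01376 / 0.01214 = 1.1334
β_P = Σ w_i β_i = 0.31×1.7043 + 0.12×1.9283 + 0.28×0.2166 + 0.29×1.1334 = 1.1491

1.149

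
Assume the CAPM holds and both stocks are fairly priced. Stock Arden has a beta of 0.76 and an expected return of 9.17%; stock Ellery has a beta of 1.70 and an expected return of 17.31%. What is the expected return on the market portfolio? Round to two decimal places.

11.25%

Both satisfy E(R) = R_f + β·MRP, so the slope of the SML is
MRP = (17.31% − 9.17%) / (1.70 − 0.76) = 8.14% / 0.94 = 8.6596%
R_f = E(R_Arden) − β_Arden·MRP = 9.17% − 0.76 × 8.6596% = 2.5887%
E(R_m) = R_f + MRP = 2.5887% + 8.6596% = 11.25%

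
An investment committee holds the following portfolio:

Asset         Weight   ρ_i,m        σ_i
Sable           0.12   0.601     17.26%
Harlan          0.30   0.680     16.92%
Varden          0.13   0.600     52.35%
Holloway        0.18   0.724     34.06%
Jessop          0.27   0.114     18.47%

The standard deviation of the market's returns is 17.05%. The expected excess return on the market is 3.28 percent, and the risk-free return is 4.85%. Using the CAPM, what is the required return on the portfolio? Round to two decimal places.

7.50%

β_Sable = 0.601 × 17.26% / 17.05% = 0.6084
β_Harlan = 0.680 × 16.92% / 17.05% = 0.6748
β_Varden = 0.600 × 52.35% / 17.05% = 1.8422
β_Holloway = 0.724 × 34.06% / 17.05% = 1.4463
β_Jessop = 0.114 × 18.47% / 17.05% = 0.1235
β_P = Σ w_i β_i = 0.12×0.6084 + 0.30×0.6748 + 0.13×1.8422 + 0.18×1.4463 + 0.27×0.1235 = 0.8086
E(R_P) = R_f + β_P × MRP = 4.85% + 0.8086 × 3.28% = 7.50%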